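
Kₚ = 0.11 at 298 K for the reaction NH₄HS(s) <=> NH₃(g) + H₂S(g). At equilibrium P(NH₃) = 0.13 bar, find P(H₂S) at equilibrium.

(NH₄HS is a pure solid — omitted from Kₚ.)
At equilibrium, Kₚ = P(NH₃)·P(H₂S) = 0.11.
(0.13)·(P(H₂S)) = 0.11
P(H₂S) = 0.846 = 0.85 bar

P(H₂S) = 0.85 bar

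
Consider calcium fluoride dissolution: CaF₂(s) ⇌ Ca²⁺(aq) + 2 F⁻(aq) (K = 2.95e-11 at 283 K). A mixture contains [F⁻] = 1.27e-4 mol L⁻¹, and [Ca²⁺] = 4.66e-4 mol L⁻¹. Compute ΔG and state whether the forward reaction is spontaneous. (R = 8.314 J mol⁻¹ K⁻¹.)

(CaF₂ is a pure solid — omitted from Q.)
Q = [Ca²⁺]·[F⁻]² = (4.66e-4)·(1.27e-4)² = 7.52e-12
ΔG = RT ln(Q/K) = (8.314 J mol⁻¹ K⁻¹)(283 K) × ln(7.52e-12/2.95e-11)
   = (2.353 kJ/mol)(-1.367) = -3.22 kJ/mol
ΔG < 0, so the forward reaction is spontaneous (proceeds forward).

ΔG = -3.22 kJ/mol; the forward reaction is spontaneous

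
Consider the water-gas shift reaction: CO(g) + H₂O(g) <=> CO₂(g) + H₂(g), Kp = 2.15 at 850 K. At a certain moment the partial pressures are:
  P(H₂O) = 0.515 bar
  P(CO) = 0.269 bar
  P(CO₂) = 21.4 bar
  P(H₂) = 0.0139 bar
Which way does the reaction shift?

Qp = P(CO₂)·P(H₂) / (P(CO)·P(H₂O)) = (21.4)·(0.0139) / ((0.269)·(0.515)) = 2.15
Qp = 2.15 = Kp, so the system is already at equilibrium.

at equilibrium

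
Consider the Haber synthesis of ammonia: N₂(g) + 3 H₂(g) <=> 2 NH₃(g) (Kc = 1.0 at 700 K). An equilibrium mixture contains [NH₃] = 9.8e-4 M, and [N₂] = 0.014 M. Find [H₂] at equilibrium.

At equilibrium, Kc = [NH₃]² / ([N₂]·[H₂]³) = 1.0.
(9.8e-4)² / ((0.014)·([H₂])³) = 1.0
[H₂]³ = 6.86e-5 ⇒ [H₂] = 0.041 M

[H₂] = 0.041 M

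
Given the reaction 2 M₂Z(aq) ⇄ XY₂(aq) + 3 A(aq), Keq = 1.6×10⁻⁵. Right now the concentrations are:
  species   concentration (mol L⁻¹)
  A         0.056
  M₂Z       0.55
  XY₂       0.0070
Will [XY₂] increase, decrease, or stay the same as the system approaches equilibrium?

Q = [XY₂]·[A]³ / [M₂Z]² = (0.0070)·(0.056)³ / (0.55)² = 4.1×10⁻⁶
Q = 4.1×10⁻⁶ < Keq = 1.6×10⁻⁵: net forward reaction.
XY₂ is a product, so it increases.

increase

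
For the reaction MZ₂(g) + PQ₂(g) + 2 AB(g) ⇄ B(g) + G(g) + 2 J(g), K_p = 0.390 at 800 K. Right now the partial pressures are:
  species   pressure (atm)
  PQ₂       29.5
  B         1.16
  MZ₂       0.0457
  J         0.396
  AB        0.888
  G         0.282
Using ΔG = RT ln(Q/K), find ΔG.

Q_p = P(B)·P(G)·P(J)² / (P(MZ₂)·P(PQ₂)·P(AB)²) = (1.16)·(0.282)·(0.396)² / ((0.0457)·(29.5)·(0.888)²) = 0.0483
ΔG = RT ln(Q_p/K_p) = (8.314 J mol⁻¹ K⁻¹)(800 K) × ln(0.0483/0.390)
   = (6.651 kJ/mol)(-2.089) = -13.9 kJ/mol
ΔG < 0, so the forward reaction is spontaneous (proceeds forward).

ΔG = -13.9 kJ/mol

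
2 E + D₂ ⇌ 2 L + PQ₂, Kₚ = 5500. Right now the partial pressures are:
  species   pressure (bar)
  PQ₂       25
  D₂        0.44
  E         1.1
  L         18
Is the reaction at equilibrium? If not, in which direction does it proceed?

Qₚ = P(L)²·P(PQ₂) / (P(E)²·P(D₂)) = (18)²·(25) / ((1.1)²·(0.44)) = 15000
Qₚ = 15000 > Kₚ = 5500, so the reverse reaction proceeds.

to the left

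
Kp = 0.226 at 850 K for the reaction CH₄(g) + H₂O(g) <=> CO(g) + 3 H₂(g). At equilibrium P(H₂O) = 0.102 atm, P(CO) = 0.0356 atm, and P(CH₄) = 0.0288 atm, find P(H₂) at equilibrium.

P(H₂) = 0.265 atm

At equilibrium, Kp = P(CO)·P(H₂)³ / (P(CH₄)·P(H₂O)) = 0.226.
(0.0356)·(P(H₂))³ / ((0.0288)·(0.102)) = 0.226
P(H₂)³ = 0.0186 ⇒ P(H₂) = 0.265 atm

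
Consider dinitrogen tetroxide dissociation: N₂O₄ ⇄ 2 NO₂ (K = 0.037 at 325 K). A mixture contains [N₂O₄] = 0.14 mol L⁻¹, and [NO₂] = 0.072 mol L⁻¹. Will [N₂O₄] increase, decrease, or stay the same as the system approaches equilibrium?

stay the same

Q = [NO₂]² / [N₂O₄] = (0.072)² / (0.14) = 0.037
Q = 0.037 = K; the system is at equilibrium.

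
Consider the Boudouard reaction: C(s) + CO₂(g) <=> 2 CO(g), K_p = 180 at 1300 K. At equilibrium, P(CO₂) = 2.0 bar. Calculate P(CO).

P(CO) = 19 bar

(C is a pure solid — omitted from K_p.)
At equilibrium, K_p = P(CO)² / P(CO₂) = 180.
(P(CO))² / (2.0) = 180
P(CO)² = 360 ⇒ P(CO) = 19 bar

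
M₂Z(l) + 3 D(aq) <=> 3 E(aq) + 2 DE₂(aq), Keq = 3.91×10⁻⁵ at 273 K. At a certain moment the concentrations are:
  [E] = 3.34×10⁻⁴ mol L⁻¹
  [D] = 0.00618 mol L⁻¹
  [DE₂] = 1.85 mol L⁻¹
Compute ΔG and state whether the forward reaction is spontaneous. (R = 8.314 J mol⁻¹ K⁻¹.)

ΔG = 5.96 kJ/mol; the forward reaction is non-spontaneous

(M₂Z is a pure liquid — omitted from Q.)
Q = [E]³·[DE₂]² / [D]³ = (3.34×10⁻⁴)³·(1.85)² / (0.00618)³ = 5.40×10⁻⁴
ΔG = RT ln(Q/Keq) = (8.314 J mol⁻¹ K⁻¹)(273 K) × ln(5.40×10⁻⁴/3.91×10⁻⁵)
   = (2.270 kJ/mol)(2.625) = 5.96 kJ/mol
ΔG > 0, so the forward reaction is non-spontaneous (proceeds in reverse).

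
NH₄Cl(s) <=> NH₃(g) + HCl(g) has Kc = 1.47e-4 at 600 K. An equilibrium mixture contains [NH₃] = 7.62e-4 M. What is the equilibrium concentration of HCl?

(NH₄Cl is a pure solid — omitted from Kc.)
At equilibrium, Kc = [NH₃]·[HCl] = 1.47e-4.
(7.62e-4)·([HCl]) = 1.47e-4
[HCl] = 0.193 M

[HCl] = 0.193 M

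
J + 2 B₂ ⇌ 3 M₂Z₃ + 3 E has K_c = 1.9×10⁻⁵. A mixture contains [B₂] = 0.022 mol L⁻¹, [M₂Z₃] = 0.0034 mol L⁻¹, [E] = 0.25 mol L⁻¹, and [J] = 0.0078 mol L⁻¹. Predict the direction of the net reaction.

Q_c = [M₂Z₃]³·[E]³ / ([J]·[B₂]²) = (0.0034)³·(0.25)³ / ((0.0078)·(0.022)²) = 1.6×10⁻⁴
Q_c = 1.6×10⁻⁴ > K_c = 1.9×10⁻⁵, so the reverse reaction proceeds.

toward reactants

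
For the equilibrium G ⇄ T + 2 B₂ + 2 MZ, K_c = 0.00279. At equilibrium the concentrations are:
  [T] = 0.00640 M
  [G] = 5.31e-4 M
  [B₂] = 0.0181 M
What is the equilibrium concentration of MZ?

[MZ] = 0.841 M

At equilibrium, K_c = [T]·[B₂]²·[MZ]² / [G] = 0.00279.
(0.00640)·(0.0181)²·([MZ])² / (5.31e-4) = 0.00279
[MZ]² = 0.707 ⇒ [MZ] = 0.841 M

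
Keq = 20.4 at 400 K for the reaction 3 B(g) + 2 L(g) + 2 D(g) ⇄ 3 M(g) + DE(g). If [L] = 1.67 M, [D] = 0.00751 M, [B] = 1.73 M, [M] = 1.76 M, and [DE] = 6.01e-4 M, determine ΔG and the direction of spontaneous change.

Q = [M]³·[DE] / ([B]³·[L]²·[D]²) = (1.76)³·(6.01e-4) / ((1.73)³·(1.67)²·(0.00751)²) = 4.02
ΔG = RT ln(Q/Keq) = (8.314 J mol⁻¹ K⁻¹)(400 K) × ln(4.02/20.4)
   = (3.326 kJ/mol)(-1.624) = -5.40 kJ/mol
ΔG < 0, so the forward reaction is spontaneous (proceeds forward).

ΔG = -5.40 kJ/mol; the forward reaction is spontaneous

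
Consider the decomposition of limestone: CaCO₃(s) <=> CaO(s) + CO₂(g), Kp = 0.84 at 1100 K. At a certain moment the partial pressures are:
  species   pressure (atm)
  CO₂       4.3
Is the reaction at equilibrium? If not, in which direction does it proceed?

in the reverse direction

(CaCO₃, CaO are pure solids — omitted from Qp.)
Qp = P(CO₂) = 4.3
Qp = 4.3 > Kp = 0.84, so the reverse reaction proceeds.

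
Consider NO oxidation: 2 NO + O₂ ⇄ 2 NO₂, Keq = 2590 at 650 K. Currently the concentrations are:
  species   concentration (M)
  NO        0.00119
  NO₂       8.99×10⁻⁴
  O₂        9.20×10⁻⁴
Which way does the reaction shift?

Q = [NO₂]² / ([NO]²·[O₂]) = (8.99×10⁻⁴)² / ((0.00119)²·(9.20×10⁻⁴)) = 620
Q = 620 < Keq = 2590, so the forward reaction proceeds.

in the forward direction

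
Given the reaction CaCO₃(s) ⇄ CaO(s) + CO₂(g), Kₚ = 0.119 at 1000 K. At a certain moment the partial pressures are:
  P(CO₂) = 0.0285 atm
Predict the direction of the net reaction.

toward products

(CaCO₃, CaO are pure solids — omitted from Qₚ.)
Qₚ = P(CO₂) = 0.0285
Qₚ = 0.0285 < Kₚ = 0.119, so the forward reaction proceeds.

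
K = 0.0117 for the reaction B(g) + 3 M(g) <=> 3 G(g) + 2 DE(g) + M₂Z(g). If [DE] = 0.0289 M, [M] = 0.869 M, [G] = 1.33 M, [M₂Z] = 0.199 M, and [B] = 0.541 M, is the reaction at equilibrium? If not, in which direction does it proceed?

in the forward direction

Q = [G]³·[DE]²·[M₂Z] / ([B]·[M]³) = (1.33)³·(0.0289)²·(0.199) / ((0.541)·(0.869)³) = 0.00110
Q = 0.00110 < K = 0.0117, so the forward reaction proceeds.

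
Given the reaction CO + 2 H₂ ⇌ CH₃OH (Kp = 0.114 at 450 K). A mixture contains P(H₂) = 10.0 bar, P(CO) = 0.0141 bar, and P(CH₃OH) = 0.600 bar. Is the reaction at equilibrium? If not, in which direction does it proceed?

Qp = P(CH₃OH) / (P(CO)·P(H₂)²) = (0.600) / ((0.0141)·(10.0)²) = 0.426
Qp = 0.426 > Kp = 0.114, so the reverse reaction proceeds.

toward reactants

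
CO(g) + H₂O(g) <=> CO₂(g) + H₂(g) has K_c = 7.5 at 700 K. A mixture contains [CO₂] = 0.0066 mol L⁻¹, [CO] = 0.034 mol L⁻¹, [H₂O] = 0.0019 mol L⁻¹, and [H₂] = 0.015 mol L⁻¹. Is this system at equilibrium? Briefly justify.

Q_c = [CO₂]·[H₂] / ([CO]·[H₂O]) = (0.0066)·(0.015) / ((0.034)·(0.0019)) = 1.5
Q_c = 1.5 < K_c = 7.5: net forward reaction.

no; Q < K, reaction proceeds forward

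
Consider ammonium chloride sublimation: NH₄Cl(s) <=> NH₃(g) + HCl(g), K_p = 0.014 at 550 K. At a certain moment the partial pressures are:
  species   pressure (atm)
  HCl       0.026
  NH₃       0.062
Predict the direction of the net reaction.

(NH₄Cl is a pure solid — omitted from Q_p.)
Q_p = P(NH₃)·P(HCl) = (0.062)·(0.026) = 0.0016
Q_p = 0.0016 < K_p = 0.014, so the forward reaction proceeds.

in the forward direction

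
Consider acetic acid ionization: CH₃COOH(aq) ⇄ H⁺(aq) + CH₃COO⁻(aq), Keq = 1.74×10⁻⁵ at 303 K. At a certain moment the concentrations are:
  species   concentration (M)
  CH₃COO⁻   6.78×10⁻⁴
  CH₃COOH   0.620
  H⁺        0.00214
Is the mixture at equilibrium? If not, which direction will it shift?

Q = [H⁺]·[CH₃COO⁻] / [CH₃COOH] = (0.00214)·(6.78×10⁻⁴) / (0.620) = 2.34×10⁻⁶
Q = 2.34×10⁻⁶ < Keq = 1.74×10⁻⁵: net forward reaction.

no; Q < K, reaction proceeds forward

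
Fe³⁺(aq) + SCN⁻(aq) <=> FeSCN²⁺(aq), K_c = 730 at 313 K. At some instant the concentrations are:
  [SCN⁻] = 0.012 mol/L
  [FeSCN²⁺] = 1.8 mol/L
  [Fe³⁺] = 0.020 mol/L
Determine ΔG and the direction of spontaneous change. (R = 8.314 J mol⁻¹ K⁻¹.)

ΔG = 6.06 kJ/mol; the forward reaction is non-spontaneous

Q_c = [FeSCN²⁺] / ([Fe³⁺]·[SCN⁻]) = (1.8) / ((0.020)·(0.012)) = 7500
ΔG = RT ln(Q_c/K_c) = (8.314 J mol⁻¹ K⁻¹)(313 K) × ln(7500/730)
   = (2.602 kJ/mol)(2.330) = 6.06 kJ/mol
ΔG > 0, so the forward reaction is non-spontaneous (proceeds in reverse).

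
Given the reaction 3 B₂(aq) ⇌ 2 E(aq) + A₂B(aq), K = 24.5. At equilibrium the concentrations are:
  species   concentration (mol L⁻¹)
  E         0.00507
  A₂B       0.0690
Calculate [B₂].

At equilibrium, K = [E]²·[A₂B] / [B₂]³ = 24.5.
(0.00507)²·(0.0690) / ([B₂])³ = 24.5
[B₂]³ = 7.24×10⁻⁸ ⇒ [B₂] = 0.00417 mol L⁻¹

[B₂] = 0.00417 mol L⁻¹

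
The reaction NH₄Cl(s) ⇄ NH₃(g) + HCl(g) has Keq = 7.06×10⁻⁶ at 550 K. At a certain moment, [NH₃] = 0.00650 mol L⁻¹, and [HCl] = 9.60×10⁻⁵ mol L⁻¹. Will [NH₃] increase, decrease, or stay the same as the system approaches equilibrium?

increase

(NH₄Cl is a pure solid — omitted from Q.)
Q = [NH₃]·[HCl] = (0.00650)·(9.60×10⁻⁵) = 6.24×10⁻⁷
Q = 6.24×10⁻⁷ < Keq = 7.06×10⁻⁶: net forward reaction.
NH₃ is a product, so it increases.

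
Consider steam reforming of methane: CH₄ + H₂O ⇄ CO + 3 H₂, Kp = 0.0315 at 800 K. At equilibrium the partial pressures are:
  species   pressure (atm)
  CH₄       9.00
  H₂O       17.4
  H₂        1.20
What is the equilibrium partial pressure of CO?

P(CO) = 2.85 atm

At equilibrium, Kp = P(CO)·P(H₂)³ / (P(CH₄)·P(H₂O)) = 0.0315.
(P(CO))·(1.20)³ / ((9.00)·(17.4)) = 0.0315
P(CO) = 2.85 atm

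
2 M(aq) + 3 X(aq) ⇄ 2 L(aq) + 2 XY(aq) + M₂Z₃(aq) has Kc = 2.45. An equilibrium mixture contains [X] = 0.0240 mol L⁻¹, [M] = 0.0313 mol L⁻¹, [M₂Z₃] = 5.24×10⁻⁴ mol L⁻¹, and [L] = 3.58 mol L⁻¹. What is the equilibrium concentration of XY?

[XY] = 0.00222 mol L⁻¹

At equilibrium, Kc = [L]²·[XY]²·[M₂Z₃] / ([M]²·[X]³) = 2.45.
(3.58)²·([XY])²·(5.24×10⁻⁴) / ((0.0313)²·(0.0240)³) = 2.45
[XY]² = 4.94×10⁻⁶ ⇒ [XY] = 0.00222 mol L⁻¹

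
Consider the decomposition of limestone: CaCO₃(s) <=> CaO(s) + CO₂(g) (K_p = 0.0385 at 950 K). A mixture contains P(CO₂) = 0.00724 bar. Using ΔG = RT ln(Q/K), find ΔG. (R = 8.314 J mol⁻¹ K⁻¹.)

(CaCO₃, CaO are pure solids — omitted from Q_p.)
Q_p = P(CO₂) = 0.00724
ΔG = RT ln(Q_p/K_p) = (8.314 J mol⁻¹ K⁻¹)(950 K) × ln(0.00724/0.0385)
   = (7.898 kJ/mol)(-1.671) = -13.2 kJ/mol
ΔG < 0, so the forward reaction is spontaneous (proceeds forward).

ΔG = -13.2 kJ/mol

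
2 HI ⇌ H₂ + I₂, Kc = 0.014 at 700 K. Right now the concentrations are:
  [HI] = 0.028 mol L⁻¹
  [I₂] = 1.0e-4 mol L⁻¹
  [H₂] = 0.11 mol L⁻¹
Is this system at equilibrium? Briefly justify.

Qc = [H₂]·[I₂] / [HI]² = (0.11)·(1.0e-4) / (0.028)² = 0.014
Qc = 0.014 = Kc; the system is at equilibrium.

yes, at equilibrium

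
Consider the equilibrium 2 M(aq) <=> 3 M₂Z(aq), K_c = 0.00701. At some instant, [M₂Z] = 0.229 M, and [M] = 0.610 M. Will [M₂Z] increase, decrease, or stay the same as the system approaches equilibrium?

Q_c = [M₂Z]³ / [M]² = (0.229)³ / (0.610)² = 0.0323
Q_c = 0.0323 > K_c = 0.00701: net reverse reaction.
M₂Z is a product, so it decreases.

decrease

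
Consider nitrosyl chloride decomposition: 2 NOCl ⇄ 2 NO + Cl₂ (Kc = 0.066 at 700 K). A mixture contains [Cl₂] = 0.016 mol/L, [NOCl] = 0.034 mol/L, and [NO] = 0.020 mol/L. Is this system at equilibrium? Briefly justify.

no; Q < K, reaction proceeds forward

Qc = [NO]²·[Cl₂] / [NOCl]² = (0.020)²·(0.016) / (0.034)² = 0.0055
Qc = 0.0055 < Kc = 0.066: net forward reaction.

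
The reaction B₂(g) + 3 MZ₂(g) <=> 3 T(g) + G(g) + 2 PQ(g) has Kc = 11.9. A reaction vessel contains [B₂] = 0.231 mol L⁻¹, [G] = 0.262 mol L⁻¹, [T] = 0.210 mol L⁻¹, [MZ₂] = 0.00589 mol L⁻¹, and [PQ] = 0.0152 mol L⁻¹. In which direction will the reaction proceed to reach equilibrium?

Qc = [T]³·[G]·[PQ]² / ([B₂]·[MZ₂]³) = (0.210)³·(0.262)·(0.0152)² / ((0.231)·(0.00589)³) = 11.9
Qc = 11.9 = Kc, so the system is already at equilibrium.

no net change (already at equilibrium)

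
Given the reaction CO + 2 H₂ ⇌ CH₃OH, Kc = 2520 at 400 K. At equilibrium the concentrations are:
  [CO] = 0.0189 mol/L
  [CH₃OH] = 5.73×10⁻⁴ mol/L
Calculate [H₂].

At equilibrium, Kc = [CH₃OH] / ([CO]·[H₂]²) = 2520.
(5.73×10⁻⁴) / ((0.0189)·([H₂])²) = 2520
[H₂]² = 1.20×10⁻⁵ ⇒ [H₂] = 0.00347 mol/L

[H₂] = 0.00347 mol/L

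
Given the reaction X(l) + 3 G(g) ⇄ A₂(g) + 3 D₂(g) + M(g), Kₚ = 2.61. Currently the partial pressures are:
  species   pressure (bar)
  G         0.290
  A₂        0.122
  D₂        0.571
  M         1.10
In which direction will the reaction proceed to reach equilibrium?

in the forward direction

(X is a pure liquid — omitted from Qₚ.)
Qₚ = P(A₂)·P(D₂)³·P(M) / P(G)³ = (0.122)·(0.571)³·(1.10) / (0.290)³ = 1.02
Qₚ = 1.02 < Kₚ = 2.61, so the forward reaction proceeds.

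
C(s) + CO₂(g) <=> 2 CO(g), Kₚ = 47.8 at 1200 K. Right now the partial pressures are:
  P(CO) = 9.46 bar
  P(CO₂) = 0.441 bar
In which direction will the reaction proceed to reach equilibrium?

reverse (toward reactants)

(C is a pure solid — omitted from Qₚ.)
Qₚ = P(CO)² / P(CO₂) = (9.46)² / (0.441) = 203
Qₚ = 203 > Kₚ = 47.8, so the reverse reaction proceeds.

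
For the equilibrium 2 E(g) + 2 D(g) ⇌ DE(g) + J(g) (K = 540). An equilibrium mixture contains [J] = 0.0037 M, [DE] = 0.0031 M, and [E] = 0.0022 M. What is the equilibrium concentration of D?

At equilibrium, K = [DE]·[J] / ([E]²·[D]²) = 540.
(0.0031)·(0.0037) / ((0.0022)²·([D])²) = 540
[D]² = 0.00439 ⇒ [D] = 0.066 M

[D] = 0.066 M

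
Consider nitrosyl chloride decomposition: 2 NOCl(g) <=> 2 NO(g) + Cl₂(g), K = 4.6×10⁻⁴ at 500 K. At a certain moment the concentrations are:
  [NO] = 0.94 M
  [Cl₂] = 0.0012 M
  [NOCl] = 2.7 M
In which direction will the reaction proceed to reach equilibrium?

Q = [NO]²·[Cl₂] / [NOCl]² = (0.94)²·(0.0012) / (2.7)² = 1.5×10⁻⁴
Q = 1.5×10⁻⁴ < K = 4.6×10⁻⁴, so the forward reaction proceeds.

to the right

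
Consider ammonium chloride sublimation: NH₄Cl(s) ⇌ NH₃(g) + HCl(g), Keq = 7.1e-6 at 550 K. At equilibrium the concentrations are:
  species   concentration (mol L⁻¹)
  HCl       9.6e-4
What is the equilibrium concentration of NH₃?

(NH₄Cl is a pure solid — omitted from Keq.)
At equilibrium, Keq = [NH₃]·[HCl] = 7.1e-6.
([NH₃])·(9.6e-4) = 7.1e-6
[NH₃] = 0.00740 = 0.0074 mol L⁻¹

[NH₃] = 0.0074 mol L⁻¹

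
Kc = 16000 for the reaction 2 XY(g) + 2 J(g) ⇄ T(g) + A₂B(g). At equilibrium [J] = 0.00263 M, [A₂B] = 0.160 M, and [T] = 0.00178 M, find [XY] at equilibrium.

At equilibrium, Kc = [T]·[A₂B] / ([XY]²·[J]²) = 16000.
(0.00178)·(0.160) / (([XY])²·(0.00263)²) = 16000
[XY]² = 0.00257 ⇒ [XY] = 0.0507 M

[XY] = 0.0507 M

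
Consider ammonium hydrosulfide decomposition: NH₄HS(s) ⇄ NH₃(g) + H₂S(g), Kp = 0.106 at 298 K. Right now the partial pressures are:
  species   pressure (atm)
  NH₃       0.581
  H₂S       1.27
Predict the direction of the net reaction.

to the left

(NH₄HS is a pure solid — omitted from Qp.)
Qp = P(NH₃)·P(H₂S) = (0.581)·(1.27) = 0.738
Qp = 0.738 > Kp = 0.106, so the reverse reaction proceeds.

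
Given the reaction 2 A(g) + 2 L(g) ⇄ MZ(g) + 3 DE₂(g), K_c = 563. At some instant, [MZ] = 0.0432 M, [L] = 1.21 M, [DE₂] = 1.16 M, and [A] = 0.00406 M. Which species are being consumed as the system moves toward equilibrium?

MZ, DE₂ (products)

Q_c = [MZ]·[DE₂]³ / ([A]²·[L]²) = (0.0432)·(1.16)³ / ((0.00406)²·(1.21)²) = 2790
Q_c = 2790 > K_c = 563: net reverse reaction.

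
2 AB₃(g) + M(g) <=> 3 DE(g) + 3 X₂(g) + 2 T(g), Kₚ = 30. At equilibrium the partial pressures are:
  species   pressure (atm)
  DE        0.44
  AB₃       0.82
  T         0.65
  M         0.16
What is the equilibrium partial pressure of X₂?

At equilibrium, Kₚ = P(DE)³·P(X₂)³·P(T)² / (P(AB₃)²·P(M)) = 30.
(0.44)³·(P(X₂))³·(0.65)² / ((0.82)²·(0.16)) = 30
P(X₂)³ = 89.7 ⇒ P(X₂) = 4.5 atm

P(X₂) = 4.5 atm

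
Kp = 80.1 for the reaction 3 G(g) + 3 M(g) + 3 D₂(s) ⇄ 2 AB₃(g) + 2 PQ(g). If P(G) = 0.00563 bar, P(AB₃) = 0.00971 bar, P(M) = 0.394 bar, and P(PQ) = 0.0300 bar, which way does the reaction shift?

(D₂ is a pure solid — omitted from Qp.)
Qp = P(AB₃)²·P(PQ)² / (P(G)³·P(M)³) = (0.00971)²·(0.0300)² / ((0.00563)³·(0.394)³) = 7.77
Qp = 7.77 < Kp = 80.1, so the forward reaction proceeds.

to the right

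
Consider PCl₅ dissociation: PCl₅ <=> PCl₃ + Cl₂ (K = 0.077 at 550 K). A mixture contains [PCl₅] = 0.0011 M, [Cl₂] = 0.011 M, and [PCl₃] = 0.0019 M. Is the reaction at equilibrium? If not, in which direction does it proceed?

forward (toward products)

Q = [PCl₃]·[Cl₂] / [PCl₅] = (0.0019)·(0.011) / (0.0011) = 0.019
Q = 0.019 < K = 0.077, so the forward reaction proceeds.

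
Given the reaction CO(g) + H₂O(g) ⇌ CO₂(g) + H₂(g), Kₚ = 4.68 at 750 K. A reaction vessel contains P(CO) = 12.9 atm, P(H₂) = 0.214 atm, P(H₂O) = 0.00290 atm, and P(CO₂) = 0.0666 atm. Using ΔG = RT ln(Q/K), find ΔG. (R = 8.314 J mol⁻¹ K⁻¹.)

Qₚ = P(CO₂)·P(H₂) / (P(CO)·P(H₂O)) = (0.0666)·(0.214) / ((12.9)·(0.00290)) = 0.381
ΔG = RT ln(Qₚ/Kₚ) = (8.314 J mol⁻¹ K⁻¹)(750 K) × ln(0.381/4.68)
   = (6.236 kJ/mol)(-2.508) = -15.6 kJ/mol
ΔG < 0, so the forward reaction is spontaneous (proceeds forward).

ΔG = -15.6 kJ/mol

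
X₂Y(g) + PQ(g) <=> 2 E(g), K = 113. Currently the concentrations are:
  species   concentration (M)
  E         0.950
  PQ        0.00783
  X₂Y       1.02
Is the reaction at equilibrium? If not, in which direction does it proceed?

at equilibrium

Q = [E]² / ([X₂Y]·[PQ]) = (0.950)² / ((1.02)·(0.00783)) = 113
Q = 113 = K, so the system is already at equilibrium.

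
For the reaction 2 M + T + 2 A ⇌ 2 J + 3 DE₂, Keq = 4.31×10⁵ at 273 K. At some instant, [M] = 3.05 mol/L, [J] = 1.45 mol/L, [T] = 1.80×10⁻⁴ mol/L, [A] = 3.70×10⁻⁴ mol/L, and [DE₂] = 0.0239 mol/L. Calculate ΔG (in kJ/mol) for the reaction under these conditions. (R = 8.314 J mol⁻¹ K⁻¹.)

ΔG = -2.81 kJ/mol

Q = [J]²·[DE₂]³ / ([M]²·[T]·[A]²) = (1.45)²·(0.0239)³ / ((3.05)²·(1.80×10⁻⁴)·(3.70×10⁻⁴)²) = 1.25×10⁵
ΔG = RT ln(Q/Keq) = (8.314 J mol⁻¹ K⁻¹)(273 K) × ln(1.25×10⁵/4.31×10⁵)
   = (2.270 kJ/mol)(-1.238) = -2.81 kJ/mol
ΔG < 0, so the forward reaction is spontaneous (proceeds forward).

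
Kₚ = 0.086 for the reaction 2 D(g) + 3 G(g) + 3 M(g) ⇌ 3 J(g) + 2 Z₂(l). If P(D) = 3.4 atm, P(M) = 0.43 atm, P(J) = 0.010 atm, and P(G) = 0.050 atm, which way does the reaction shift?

in the forward direction

(Z₂ is a pure liquid — omitted from Qₚ.)
Qₚ = P(J)³ / (P(D)²·P(G)³·P(M)³) = (0.010)³ / ((3.4)²·(0.050)³·(0.43)³) = 0.0087
Qₚ = 0.0087 < Kₚ = 0.086, so the forward reaction proceeds.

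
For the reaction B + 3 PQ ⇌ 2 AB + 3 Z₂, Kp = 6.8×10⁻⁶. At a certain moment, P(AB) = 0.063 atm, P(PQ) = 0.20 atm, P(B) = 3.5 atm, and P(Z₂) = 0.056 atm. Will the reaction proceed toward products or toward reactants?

to the left

Qp = P(AB)²·P(Z₂)³ / (P(B)·P(PQ)³) = (0.063)²·(0.056)³ / ((3.5)·(0.20)³) = 2.5×10⁻⁵
Qp = 2.5×10⁻⁵ > Kp = 6.8×10⁻⁶, so the reverse reaction proceeds.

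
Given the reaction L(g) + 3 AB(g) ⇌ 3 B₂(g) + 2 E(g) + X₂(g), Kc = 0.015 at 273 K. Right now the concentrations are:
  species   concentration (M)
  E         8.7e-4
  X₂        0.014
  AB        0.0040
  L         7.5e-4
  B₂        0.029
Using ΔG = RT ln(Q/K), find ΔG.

Qc = [B₂]³·[E]²·[X₂] / ([L]·[AB]³) = (0.029)³·(8.7e-4)²·(0.014) / ((7.5e-4)·(0.0040)³) = 0.00538
ΔG = RT ln(Qc/Kc) = (8.314 J mol⁻¹ K⁻¹)(273 K) × ln(0.00538/0.015)
   = (2.270 kJ/mol)(-1.025) = -2.33 kJ/mol
ΔG < 0, so the forward reaction is spontaneous (proceeds forward).

ΔG = -2.33 kJ/mol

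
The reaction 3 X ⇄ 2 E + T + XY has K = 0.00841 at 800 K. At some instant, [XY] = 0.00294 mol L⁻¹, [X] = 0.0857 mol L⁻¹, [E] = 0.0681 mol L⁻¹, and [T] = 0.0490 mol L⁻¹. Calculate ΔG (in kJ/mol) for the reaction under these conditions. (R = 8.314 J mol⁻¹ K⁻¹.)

ΔG = -13.8 kJ/mol

Q = [E]²·[T]·[XY] / [X]³ = (0.0681)²·(0.0490)·(0.00294) / (0.0857)³ = 0.00106
ΔG = RT ln(Q/K) = (8.314 J mol⁻¹ K⁻¹)(800 K) × ln(0.00106/0.00841)
   = (6.651 kJ/mol)(-2.071) = -13.8 kJ/mol
ΔG < 0, so the forward reaction is spontaneous (proceeds forward).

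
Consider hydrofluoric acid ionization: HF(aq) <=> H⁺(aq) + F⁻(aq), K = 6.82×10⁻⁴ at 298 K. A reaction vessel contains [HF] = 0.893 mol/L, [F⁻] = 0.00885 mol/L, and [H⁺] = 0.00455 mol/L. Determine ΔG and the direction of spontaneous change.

ΔG = -6.73 kJ/mol; the forward reaction is spontaneous

Q = [H⁺]·[F⁻] / [HF] = (0.00455)·(0.00885) / (0.893) = 4.51×10⁻⁵
ΔG = RT ln(Q/K) = (8.314 J mol⁻¹ K⁻¹)(298 K) × ln(4.51×10⁻⁵/6.82×10⁻⁴)
   = (2.478 kJ/mol)(-2.716) = -6.73 kJ/mol
ΔG < 0, so the forward reaction is spontaneous (proceeds forward).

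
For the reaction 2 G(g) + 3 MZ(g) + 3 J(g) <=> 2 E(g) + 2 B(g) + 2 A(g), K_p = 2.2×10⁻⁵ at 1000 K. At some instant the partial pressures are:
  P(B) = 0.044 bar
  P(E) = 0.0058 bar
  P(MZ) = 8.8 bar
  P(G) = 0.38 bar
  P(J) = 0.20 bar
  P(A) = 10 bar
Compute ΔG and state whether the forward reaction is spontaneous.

Q_p = P(E)²·P(B)²·P(A)² / (P(G)²·P(MZ)³·P(J)³) = (0.0058)²·(0.044)²·(10)² / ((0.38)²·(8.8)³·(0.20)³) = 8.27×10⁻⁶
ΔG = RT ln(Q_p/K_p) = (8.314 J mol⁻¹ K⁻¹)(1000 K) × ln(8.27×10⁻⁶/2.2×10⁻⁵)
   = (8.314 kJ/mol)(-0.9784) = -8.13 kJ/mol
ΔG < 0, so the forward reaction is spontaneous (proceeds forward).

ΔG = -8.13 kJ/mol; the forward reaction is spontaneous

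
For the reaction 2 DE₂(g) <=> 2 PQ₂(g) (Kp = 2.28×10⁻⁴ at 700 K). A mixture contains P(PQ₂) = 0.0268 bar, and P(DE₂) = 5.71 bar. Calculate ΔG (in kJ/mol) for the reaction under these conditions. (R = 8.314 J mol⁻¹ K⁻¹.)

Qp = P(PQ₂)² / P(DE₂)² = (0.0268)² / (5.71)² = 2.20×10⁻⁵
ΔG = RT ln(Qp/Kp) = (8.314 J mol⁻¹ K⁻¹)(700 K) × ln(2.20×10⁻⁵/2.28×10⁻⁴)
   = (5.820 kJ/mol)(-2.338) = -13.6 kJ/mol
ΔG < 0, so the forward reaction is spontaneous (proceeds forward).

ΔG = -13.6 kJ/mol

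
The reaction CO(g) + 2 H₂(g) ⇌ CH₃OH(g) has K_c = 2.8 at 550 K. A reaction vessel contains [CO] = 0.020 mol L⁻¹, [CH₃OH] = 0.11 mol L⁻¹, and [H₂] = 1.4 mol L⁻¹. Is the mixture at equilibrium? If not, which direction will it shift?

Q_c = [CH₃OH] / ([CO]·[H₂]²) = (0.11) / ((0.020)·(1.4)²) = 2.8
Q_c = 2.8 = K_c; the system is at equilibrium.

yes, at equilibrium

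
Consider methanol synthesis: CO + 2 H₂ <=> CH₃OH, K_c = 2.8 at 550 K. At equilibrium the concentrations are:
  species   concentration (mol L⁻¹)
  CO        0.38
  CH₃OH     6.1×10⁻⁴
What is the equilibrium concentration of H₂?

[H₂] = 0.024 mol L⁻¹

At equilibrium, K_c = [CH₃OH] / ([CO]·[H₂]²) = 2.8.
(6.1×10⁻⁴) / ((0.38)·([H₂])²) = 2.8
[H₂]² = 5.73×10⁻⁴ ⇒ [H₂] = 0.024 mol L⁻¹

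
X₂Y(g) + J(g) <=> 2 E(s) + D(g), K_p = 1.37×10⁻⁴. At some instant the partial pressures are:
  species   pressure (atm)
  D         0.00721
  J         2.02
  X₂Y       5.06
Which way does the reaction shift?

(E is a pure solid — omitted from Q_p.)
Q_p = P(D) / (P(X₂Y)·P(J)) = (0.00721) / ((5.06)·(2.02)) = 7.05×10⁻⁴
Q_p = 7.05×10⁻⁴ > K_p = 1.37×10⁻⁴, so the reverse reaction proceeds.

to the left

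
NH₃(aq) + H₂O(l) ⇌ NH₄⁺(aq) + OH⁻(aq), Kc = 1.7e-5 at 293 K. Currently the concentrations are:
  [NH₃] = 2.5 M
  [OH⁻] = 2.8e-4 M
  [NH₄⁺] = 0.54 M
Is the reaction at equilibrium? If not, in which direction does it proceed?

(H₂O is a pure liquid — omitted from Qc.)
Qc = [NH₄⁺]·[OH⁻] / [NH₃] = (0.54)·(2.8e-4) / (2.5) = 6.0e-5
Qc = 6.0e-5 > Kc = 1.7e-5, so the reverse reaction proceeds.

in the reverse direction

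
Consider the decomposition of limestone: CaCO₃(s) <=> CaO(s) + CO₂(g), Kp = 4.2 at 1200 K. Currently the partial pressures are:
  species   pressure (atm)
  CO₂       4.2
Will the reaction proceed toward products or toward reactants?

(CaCO₃, CaO are pure solids — omitted from Qp.)
Qp = P(CO₂) = 4.2
Qp = 4.2 = Kp, so the system is already at equilibrium.

neither direction; the system is at equilibrium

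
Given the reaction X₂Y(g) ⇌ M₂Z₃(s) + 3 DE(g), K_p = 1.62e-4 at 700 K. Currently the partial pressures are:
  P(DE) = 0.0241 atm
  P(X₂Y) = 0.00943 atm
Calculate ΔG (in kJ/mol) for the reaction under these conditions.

ΔG = 12.9 kJ/mol

(M₂Z₃ is a pure solid — omitted from Q_p.)
Q_p = P(DE)³ / P(X₂Y) = (0.0241)³ / (0.00943) = 0.00148
ΔG = RT ln(Q_p/K_p) = (8.314 J mol⁻¹ K⁻¹)(700 K) × ln(0.00148/1.62e-4)
   = (5.820 kJ/mol)(2.212) = 12.9 kJ/mol
ΔG > 0, so the forward reaction is non-spontaneous (proceeds in reverse).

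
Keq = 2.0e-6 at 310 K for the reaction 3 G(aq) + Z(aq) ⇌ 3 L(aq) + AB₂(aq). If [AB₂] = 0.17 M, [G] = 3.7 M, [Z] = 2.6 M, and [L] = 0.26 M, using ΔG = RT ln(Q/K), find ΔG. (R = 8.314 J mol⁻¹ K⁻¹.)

ΔG = 6.26 kJ/mol

Q = [L]³·[AB₂] / ([G]³·[Z]) = (0.26)³·(0.17) / ((3.7)³·(2.6)) = 2.27e-5
ΔG = RT ln(Q/Keq) = (8.314 J mol⁻¹ K⁻¹)(310 K) × ln(2.27e-5/2.0e-6)
   = (2.577 kJ/mol)(2.429) = 6.26 kJ/mol
ΔG > 0, so the forward reaction is non-spontaneous (proceeds in reverse).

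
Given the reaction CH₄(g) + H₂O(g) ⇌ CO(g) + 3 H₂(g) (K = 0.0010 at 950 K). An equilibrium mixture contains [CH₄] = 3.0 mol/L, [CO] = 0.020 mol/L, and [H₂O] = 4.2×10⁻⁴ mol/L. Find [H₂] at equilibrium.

At equilibrium, K = [CO]·[H₂]³ / ([CH₄]·[H₂O]) = 0.0010.
(0.020)·([H₂])³ / ((3.0)·(4.2×10⁻⁴)) = 0.0010
[H₂]³ = 6.30×10⁻⁵ ⇒ [H₂] = 0.040 mol/L

[H₂] = 0.040 mol/L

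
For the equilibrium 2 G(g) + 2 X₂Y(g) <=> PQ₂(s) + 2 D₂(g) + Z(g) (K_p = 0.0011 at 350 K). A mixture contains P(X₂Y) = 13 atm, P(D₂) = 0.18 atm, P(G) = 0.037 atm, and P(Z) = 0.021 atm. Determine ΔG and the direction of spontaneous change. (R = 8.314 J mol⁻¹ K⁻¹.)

ΔG = 2.86 kJ/mol; the forward reaction is non-spontaneous

(PQ₂ is a pure solid — omitted from Q_p.)
Q_p = P(D₂)²·P(Z) / (P(G)²·P(X₂Y)²) = (0.18)²·(0.021) / ((0.037)²·(13)²) = 0.00294
ΔG = RT ln(Q_p/K_p) = (8.314 J mol⁻¹ K⁻¹)(350 K) × ln(0.00294/0.0011)
   = (2.910 kJ/mol)(0.9831) = 2.86 kJ/mol
ΔG > 0, so the forward reaction is non-spontaneous (proceeds in reverse).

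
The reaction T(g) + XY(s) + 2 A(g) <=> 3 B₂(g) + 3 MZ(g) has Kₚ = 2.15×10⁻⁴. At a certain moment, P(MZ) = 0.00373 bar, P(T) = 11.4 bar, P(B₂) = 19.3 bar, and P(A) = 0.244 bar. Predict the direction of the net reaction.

(XY is a pure solid — omitted from Qₚ.)
Qₚ = P(B₂)³·P(MZ)³ / (P(T)·P(A)²) = (19.3)³·(0.00373)³ / ((11.4)·(0.244)²) = 5.50×10⁻⁴
Qₚ = 5.50×10⁻⁴ > Kₚ = 2.15×10⁻⁴, so the reverse reaction proceeds.

in the reverse direction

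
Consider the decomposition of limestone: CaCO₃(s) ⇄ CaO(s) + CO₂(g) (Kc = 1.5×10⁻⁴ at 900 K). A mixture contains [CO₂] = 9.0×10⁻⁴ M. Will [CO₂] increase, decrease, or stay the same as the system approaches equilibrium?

(CaCO₃, CaO are pure solids — omitted from Qc.)
Qc = [CO₂] = 9.0×10⁻⁴
Qc = 9.0×10⁻⁴ > Kc = 1.5×10⁻⁴: net reverse reaction.
CO₂ is a product, so it decreases.

decrease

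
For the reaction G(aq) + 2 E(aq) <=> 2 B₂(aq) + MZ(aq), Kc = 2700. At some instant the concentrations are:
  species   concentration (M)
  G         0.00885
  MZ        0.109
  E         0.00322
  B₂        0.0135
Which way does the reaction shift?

Qc = [B₂]²·[MZ] / ([G]·[E]²) = (0.0135)²·(0.109) / ((0.00885)·(0.00322)²) = 216
Qc = 216 < Kc = 2700, so the forward reaction proceeds.

forward (toward products)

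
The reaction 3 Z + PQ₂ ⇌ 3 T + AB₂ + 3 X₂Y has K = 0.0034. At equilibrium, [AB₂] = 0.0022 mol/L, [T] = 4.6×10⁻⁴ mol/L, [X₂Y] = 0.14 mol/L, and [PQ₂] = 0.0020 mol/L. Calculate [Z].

At equilibrium, K = [T]³·[AB₂]·[X₂Y]³ / ([Z]³·[PQ₂]) = 0.0034.
(4.6×10⁻⁴)³·(0.0022)·(0.14)³ / (([Z])³·(0.0020)) = 0.0034
[Z]³ = 8.64×10⁻¹¹ ⇒ [Z] = 4.4×10⁻⁴ mol/L

[Z] = 4.4×10⁻⁴ mol/L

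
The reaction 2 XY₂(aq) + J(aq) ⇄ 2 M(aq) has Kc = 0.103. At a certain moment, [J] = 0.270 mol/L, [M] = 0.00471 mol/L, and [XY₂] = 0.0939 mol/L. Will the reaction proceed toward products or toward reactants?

Qc = [M]² / ([XY₂]²·[J]) = (0.00471)² / ((0.0939)²·(0.270)) = 0.00932
Qc = 0.00932 < Kc = 0.103, so the forward reaction proceeds.

forward (toward products)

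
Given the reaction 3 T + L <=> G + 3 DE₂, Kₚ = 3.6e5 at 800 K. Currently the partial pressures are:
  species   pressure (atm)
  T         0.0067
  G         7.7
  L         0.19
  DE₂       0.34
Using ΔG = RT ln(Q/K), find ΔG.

Qₚ = P(G)·P(DE₂)³ / (P(T)³·P(L)) = (7.7)·(0.34)³ / ((0.0067)³·(0.19)) = 5.30e6
ΔG = RT ln(Qₚ/Kₚ) = (8.314 J mol⁻¹ K⁻¹)(800 K) × ln(5.30e6/3.6e5)
   = (6.651 kJ/mol)(2.689) = 17.9 kJ/mol
ΔG > 0, so the forward reaction is non-spontaneous (proceeds in reverse).

ΔG = 17.9 kJ/mol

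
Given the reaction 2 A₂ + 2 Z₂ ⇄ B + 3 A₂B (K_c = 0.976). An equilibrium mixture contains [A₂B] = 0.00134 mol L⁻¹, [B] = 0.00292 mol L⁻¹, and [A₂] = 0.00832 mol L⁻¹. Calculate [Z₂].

At equilibrium, K_c = [B]·[A₂B]³ / ([A₂]²·[Z₂]²) = 0.976.
(0.00292)·(0.00134)³ / ((0.00832)²·([Z₂])²) = 0.976
[Z₂]² = 1.04e-7 ⇒ [Z₂] = 3.22e-4 mol L⁻¹

[Z₂] = 3.22e-4 mol L⁻¹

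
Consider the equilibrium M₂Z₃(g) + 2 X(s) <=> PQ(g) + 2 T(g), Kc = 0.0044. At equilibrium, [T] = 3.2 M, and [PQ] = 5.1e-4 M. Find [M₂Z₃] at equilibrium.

(X is a pure solid — omitted from Kc.)
At equilibrium, Kc = [PQ]·[T]² / [M₂Z₃] = 0.0044.
(5.1e-4)·(3.2)² / ([M₂Z₃]) = 0.0044
[M₂Z₃] = 1.19 = 1.2 M

[M₂Z₃] = 1.2 M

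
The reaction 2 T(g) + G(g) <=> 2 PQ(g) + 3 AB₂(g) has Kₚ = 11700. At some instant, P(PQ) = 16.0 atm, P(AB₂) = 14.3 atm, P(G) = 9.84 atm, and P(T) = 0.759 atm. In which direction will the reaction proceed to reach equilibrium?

Qₚ = P(PQ)²·P(AB₂)³ / (P(T)²·P(G)) = (16.0)²·(14.3)³ / ((0.759)²·(9.84)) = 1.32e5
Qₚ = 1.32e5 > Kₚ = 11700, so the reverse reaction proceeds.

toward reactants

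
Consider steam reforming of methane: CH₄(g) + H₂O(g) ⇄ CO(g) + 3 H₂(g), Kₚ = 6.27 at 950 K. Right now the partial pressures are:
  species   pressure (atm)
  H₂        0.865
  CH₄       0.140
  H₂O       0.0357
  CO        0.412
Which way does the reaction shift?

Qₚ = P(CO)·P(H₂)³ / (P(CH₄)·P(H₂O)) = (0.412)·(0.865)³ / ((0.140)·(0.0357)) = 53.4
Qₚ = 53.4 > Kₚ = 6.27, so the reverse reaction proceeds.

reverse (toward reactants)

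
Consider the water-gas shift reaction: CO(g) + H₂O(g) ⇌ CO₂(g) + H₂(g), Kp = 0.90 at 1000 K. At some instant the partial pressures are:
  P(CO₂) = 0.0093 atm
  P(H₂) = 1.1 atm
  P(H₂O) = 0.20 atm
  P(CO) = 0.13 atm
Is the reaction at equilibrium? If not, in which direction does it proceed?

Qp = P(CO₂)·P(H₂) / (P(CO)·P(H₂O)) = (0.0093)·(1.1) / ((0.13)·(0.20)) = 0.39
Qp = 0.39 < Kp = 0.90, so the forward reaction proceeds.

forward (toward products)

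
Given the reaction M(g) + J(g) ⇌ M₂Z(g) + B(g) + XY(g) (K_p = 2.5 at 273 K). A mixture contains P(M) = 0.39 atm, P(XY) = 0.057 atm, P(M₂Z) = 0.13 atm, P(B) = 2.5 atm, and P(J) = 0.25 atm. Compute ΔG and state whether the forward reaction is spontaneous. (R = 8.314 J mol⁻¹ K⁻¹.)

ΔG = -5.85 kJ/mol; the forward reaction is spontaneous

Q_p = P(M₂Z)·P(B)·P(XY) / (P(M)·P(J)) = (0.13)·(2.5)·(0.057) / ((0.39)·(0.25)) = 0.190
ΔG = RT ln(Q_p/K_p) = (8.314 J mol⁻¹ K⁻¹)(273 K) × ln(0.190/2.5)
   = (2.270 kJ/mol)(-2.577) = -5.85 kJ/mol
ΔG < 0, so the forward reaction is spontaneous (proceeds forward).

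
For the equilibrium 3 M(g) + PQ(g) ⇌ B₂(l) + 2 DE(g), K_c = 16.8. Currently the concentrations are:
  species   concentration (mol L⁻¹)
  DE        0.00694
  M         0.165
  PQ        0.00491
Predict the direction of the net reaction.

to the right

(B₂ is a pure liquid — omitted from Q_c.)
Q_c = [DE]² / ([M]³·[PQ]) = (0.00694)² / ((0.165)³·(0.00491)) = 2.18
Q_c = 2.18 < K_c = 16.8, so the forward reaction proceeds.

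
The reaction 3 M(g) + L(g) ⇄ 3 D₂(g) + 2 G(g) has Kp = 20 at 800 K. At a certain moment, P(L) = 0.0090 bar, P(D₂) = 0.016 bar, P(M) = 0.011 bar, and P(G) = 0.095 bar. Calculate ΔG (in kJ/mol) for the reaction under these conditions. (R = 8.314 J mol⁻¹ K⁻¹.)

ΔG = -12.4 kJ/mol

Qp = P(D₂)³·P(G)² / (P(M)³·P(L)) = (0.016)³·(0.095)² / ((0.011)³·(0.0090)) = 3.09
ΔG = RT ln(Qp/Kp) = (8.314 J mol⁻¹ K⁻¹)(800 K) × ln(3.09/20)
   = (6.651 kJ/mol)(-1.868) = -12.4 kJ/mol
ΔG < 0, so the forward reaction is spontaneous (proceeds forward).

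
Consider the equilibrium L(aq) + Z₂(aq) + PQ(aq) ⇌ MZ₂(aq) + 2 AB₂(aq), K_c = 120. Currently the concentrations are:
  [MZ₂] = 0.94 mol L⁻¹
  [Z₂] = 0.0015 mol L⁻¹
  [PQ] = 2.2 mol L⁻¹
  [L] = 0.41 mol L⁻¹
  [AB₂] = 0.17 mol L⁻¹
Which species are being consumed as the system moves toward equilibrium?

L, Z₂, PQ (reactants)

Q_c = [MZ₂]·[AB₂]² / ([L]·[Z₂]·[PQ]) = (0.94)·(0.17)² / ((0.41)·(0.0015)·(2.2)) = 20
Q_c = 20 < K_c = 120: net forward reaction.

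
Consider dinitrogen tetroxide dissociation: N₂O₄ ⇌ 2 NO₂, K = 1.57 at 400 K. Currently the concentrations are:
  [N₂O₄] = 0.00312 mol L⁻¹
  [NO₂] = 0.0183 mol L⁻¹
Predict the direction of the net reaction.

Q = [NO₂]² / [N₂O₄] = (0.0183)² / (0.00312) = 0.107
Q = 0.107 < K = 1.57, so the forward reaction proceeds.

forward (toward products)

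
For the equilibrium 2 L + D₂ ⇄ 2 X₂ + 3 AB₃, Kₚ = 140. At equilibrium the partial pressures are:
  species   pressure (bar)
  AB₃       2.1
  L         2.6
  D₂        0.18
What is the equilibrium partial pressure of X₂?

P(X₂) = 4.3 bar

At equilibrium, Kₚ = P(X₂)²·P(AB₃)³ / (P(L)²·P(D₂)) = 140.
(P(X₂))²·(2.1)³ / ((2.6)²·(0.18)) = 140
P(X₂)² = 18.4 ⇒ P(X₂) = 4.3 bar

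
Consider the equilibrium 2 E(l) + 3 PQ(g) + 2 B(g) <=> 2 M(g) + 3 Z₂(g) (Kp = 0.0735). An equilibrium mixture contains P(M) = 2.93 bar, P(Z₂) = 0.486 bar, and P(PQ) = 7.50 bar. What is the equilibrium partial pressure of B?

P(B) = 0.178 bar

(E is a pure liquid — omitted from Kp.)
At equilibrium, Kp = P(M)²·P(Z₂)³ / (P(PQ)³·P(B)²) = 0.0735.
(2.93)²·(0.486)³ / ((7.50)³·(P(B))²) = 0.0735
P(B)² = 0.0318 ⇒ P(B) = 0.178 bar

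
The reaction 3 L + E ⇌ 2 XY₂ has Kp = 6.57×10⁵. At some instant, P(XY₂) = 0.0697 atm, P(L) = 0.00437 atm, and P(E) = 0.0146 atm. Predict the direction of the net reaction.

Qp = P(XY₂)² / (P(L)³·P(E)) = (0.0697)² / ((0.00437)³·(0.0146)) = 3.99×10⁶
Qp = 3.99×10⁶ > Kp = 6.57×10⁵, so the reverse reaction proceeds.

reverse (toward reactants)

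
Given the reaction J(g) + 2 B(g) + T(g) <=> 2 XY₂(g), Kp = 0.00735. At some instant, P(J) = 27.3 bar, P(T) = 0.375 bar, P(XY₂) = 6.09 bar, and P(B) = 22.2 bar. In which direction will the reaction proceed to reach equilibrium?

Qp = P(XY₂)² / (P(J)·P(B)²·P(T)) = (6.09)² / ((27.3)·(22.2)²·(0.375)) = 0.00735
Qp = 0.00735 = Kp, so the system is already at equilibrium.

at equilibrium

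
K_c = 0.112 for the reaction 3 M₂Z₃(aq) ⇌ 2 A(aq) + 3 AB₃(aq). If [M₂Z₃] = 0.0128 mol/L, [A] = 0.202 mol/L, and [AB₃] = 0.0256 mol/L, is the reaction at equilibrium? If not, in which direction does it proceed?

in the reverse direction

Q_c = [A]²·[AB₃]³ / [M₂Z₃]³ = (0.202)²·(0.0256)³ / (0.0128)³ = 0.326
Q_c = 0.326 > K_c = 0.112, so the reverse reaction proceeds.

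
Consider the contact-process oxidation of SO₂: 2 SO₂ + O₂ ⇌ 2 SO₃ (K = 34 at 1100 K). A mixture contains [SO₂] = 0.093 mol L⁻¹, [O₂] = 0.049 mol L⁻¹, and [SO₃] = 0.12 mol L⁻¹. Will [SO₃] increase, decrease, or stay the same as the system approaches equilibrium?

Q = [SO₃]² / ([SO₂]²·[O₂]) = (0.12)² / ((0.093)²·(0.049)) = 34
Q = 34 = K; the system is at equilibrium.

stay the same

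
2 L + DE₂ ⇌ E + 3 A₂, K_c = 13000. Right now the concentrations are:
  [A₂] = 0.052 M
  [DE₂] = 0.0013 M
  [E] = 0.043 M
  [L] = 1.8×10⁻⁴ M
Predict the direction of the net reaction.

reverse (toward reactants)

Q_c = [E]·[A₂]³ / ([L]²·[DE₂]) = (0.043)·(0.052)³ / ((1.8×10⁻⁴)²·(0.0013)) = 1.4×10⁵
Q_c = 1.4×10⁵ > K_c = 13000, so the reverse reaction proceeds.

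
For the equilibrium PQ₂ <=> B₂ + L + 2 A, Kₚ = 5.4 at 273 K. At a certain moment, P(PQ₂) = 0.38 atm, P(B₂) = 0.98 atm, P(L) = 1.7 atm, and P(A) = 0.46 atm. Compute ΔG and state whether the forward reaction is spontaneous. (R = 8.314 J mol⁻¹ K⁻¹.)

ΔG = -4.00 kJ/mol; the forward reaction is spontaneous

Qₚ = P(B₂)·P(L)·P(A)² / P(PQ₂) = (0.98)·(1.7)·(0.46)² / (0.38) = 0.928
ΔG = RT ln(Qₚ/Kₚ) = (8.314 J mol⁻¹ K⁻¹)(273 K) × ln(0.928/5.4)
   = (2.270 kJ/mol)(-1.761) = -4.00 kJ/mol
ΔG < 0, so the forward reaction is spontaneous (proceeds forward).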